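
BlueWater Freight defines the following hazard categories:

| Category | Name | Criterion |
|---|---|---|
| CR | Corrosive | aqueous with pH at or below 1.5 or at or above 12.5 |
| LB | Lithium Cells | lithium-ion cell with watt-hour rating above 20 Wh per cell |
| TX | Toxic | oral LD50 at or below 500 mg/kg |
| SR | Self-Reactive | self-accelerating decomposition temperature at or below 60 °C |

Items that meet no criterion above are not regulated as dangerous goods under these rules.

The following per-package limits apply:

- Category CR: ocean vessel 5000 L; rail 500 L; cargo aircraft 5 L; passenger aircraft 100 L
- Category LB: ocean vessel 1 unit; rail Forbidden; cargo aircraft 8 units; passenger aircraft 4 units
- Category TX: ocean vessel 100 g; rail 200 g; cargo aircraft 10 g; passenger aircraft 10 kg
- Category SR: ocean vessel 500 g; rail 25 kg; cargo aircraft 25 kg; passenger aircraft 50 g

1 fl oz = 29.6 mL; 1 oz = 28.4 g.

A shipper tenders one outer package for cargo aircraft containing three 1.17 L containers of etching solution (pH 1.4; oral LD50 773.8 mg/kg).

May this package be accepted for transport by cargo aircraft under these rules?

Yes

With pH 1.4 (≤ 1.5), the etching solution falls in Category CR.
Category CR quantity: three 1.17 L containers = 3.51 L.
3.51 L is within the cargo aircraft limit of 5 L for Category CR.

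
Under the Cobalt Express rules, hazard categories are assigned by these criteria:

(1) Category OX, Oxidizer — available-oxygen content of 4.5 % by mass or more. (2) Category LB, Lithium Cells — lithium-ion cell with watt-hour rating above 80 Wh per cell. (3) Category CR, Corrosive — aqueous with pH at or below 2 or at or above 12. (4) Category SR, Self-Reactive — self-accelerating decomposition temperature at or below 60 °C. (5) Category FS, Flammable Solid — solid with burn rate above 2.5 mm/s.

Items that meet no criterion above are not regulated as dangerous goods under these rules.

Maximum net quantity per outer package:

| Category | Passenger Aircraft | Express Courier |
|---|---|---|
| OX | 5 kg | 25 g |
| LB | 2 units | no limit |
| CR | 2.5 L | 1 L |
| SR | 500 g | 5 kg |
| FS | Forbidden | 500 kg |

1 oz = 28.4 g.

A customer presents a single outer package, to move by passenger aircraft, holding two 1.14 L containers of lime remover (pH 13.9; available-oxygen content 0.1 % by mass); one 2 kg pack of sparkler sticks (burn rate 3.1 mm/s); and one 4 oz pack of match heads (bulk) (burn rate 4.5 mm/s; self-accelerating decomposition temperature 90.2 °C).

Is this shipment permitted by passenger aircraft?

The lime remover has pH 13.9, which is ≥ 12, so it is Category CR (Corrosive).
Burn rate 3.1 mm/s meets the Category FS criterion (Flammable Solid), so the sparkler sticks are Category FS.
With burn rate 4.5 mm/s (> 2.5 mm/s), the match heads (bulk) fall in Category FS.
Category CR quantity: two 1.14 L containers = 2.28 L.
2.28 L ≤ 2.5 L (passenger aircraft limit, Category CR) — within limit.
Category FS net quantity: 2 kg + (one 4 oz pack = 113.6 g) = 2113.6 g.
Category FS is Forbidden by passenger aircraft.

No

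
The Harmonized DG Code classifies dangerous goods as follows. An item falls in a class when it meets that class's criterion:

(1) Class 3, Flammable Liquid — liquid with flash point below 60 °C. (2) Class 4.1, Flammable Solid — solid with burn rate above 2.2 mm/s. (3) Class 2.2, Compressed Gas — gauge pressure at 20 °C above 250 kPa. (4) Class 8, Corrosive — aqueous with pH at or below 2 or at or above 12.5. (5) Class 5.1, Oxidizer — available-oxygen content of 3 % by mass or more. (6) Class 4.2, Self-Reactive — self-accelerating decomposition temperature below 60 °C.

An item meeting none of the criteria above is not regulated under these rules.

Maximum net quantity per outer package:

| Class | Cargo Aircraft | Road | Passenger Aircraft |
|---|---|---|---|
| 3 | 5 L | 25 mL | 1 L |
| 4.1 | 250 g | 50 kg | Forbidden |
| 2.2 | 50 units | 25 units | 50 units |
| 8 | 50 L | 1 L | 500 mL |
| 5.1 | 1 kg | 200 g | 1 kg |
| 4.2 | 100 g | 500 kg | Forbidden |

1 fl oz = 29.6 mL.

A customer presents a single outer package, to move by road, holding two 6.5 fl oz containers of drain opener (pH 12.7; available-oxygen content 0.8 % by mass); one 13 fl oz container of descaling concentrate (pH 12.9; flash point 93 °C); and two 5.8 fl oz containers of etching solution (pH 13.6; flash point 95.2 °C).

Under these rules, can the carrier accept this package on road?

No

pH 12.7 meets the Class 8 criterion (Corrosive), so the drain opener is Class 8.
With pH 12.9 (≥ 12.5), the descaling concentrate falls in Class 8.
With pH 13.6 (≥ 12.5), the etching solution falls in Class 8.
Total Class 8: (two 6.5 fl oz containers = 384.8 mL) + (one 13 fl oz container = 384.8 mL) + (two 5.8 fl oz containers = 343.36 mL) = 1112.96 mL.
1112.96 mL exceeds the road limit of 1 L for Class 8.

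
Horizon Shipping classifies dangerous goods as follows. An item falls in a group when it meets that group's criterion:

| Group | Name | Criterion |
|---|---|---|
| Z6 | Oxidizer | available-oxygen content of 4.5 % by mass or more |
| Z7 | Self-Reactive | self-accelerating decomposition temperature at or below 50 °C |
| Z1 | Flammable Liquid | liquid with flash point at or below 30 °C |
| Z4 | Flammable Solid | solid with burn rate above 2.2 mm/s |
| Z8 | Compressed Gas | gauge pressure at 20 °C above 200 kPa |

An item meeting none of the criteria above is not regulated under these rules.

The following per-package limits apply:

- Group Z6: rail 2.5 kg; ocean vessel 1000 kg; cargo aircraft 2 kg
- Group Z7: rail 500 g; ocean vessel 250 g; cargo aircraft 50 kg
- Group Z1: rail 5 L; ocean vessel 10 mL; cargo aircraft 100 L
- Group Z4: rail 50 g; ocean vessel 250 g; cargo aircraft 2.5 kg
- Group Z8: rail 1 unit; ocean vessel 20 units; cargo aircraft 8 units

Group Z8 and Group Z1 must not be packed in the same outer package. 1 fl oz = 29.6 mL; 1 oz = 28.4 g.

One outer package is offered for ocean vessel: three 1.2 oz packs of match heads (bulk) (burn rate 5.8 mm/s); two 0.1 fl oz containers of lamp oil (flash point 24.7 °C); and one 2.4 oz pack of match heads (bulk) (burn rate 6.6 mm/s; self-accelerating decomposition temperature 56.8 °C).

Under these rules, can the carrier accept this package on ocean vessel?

Match heads (bulk): burn rate 5.8 mm/s > 2.2 mm/s → Group Z4 (Flammable Solid).
Lamp oil: flash point 24.7 °C ≤ 30 °C → Group Z1 (Flammable Liquid).
Burn rate 6.6 mm/s meets the Group Z4 criterion (Flammable Solid), so the match heads (bulk) are Group Z4.
Group Z4 net quantity: (three 1.2 oz packs = 102.24 g) + (one 2.4 oz pack = 68.16 g) = 170.4 g.
170.4 g ≤ 250 g (ocean vessel limit, Group Z4) — within limit.
Group Z1 quantity: two 0.1 fl oz containers = 5.92 mL.
5.92 mL ≤ 10 mL (ocean vessel limit, Group Z1) — within limit.
The segregation rule (Group Z8 with Group Z1) does not apply to Group Z4 with Group Z1.
Every hazard group is within its ocean vessel limit and no segregation rule is violated.

Yes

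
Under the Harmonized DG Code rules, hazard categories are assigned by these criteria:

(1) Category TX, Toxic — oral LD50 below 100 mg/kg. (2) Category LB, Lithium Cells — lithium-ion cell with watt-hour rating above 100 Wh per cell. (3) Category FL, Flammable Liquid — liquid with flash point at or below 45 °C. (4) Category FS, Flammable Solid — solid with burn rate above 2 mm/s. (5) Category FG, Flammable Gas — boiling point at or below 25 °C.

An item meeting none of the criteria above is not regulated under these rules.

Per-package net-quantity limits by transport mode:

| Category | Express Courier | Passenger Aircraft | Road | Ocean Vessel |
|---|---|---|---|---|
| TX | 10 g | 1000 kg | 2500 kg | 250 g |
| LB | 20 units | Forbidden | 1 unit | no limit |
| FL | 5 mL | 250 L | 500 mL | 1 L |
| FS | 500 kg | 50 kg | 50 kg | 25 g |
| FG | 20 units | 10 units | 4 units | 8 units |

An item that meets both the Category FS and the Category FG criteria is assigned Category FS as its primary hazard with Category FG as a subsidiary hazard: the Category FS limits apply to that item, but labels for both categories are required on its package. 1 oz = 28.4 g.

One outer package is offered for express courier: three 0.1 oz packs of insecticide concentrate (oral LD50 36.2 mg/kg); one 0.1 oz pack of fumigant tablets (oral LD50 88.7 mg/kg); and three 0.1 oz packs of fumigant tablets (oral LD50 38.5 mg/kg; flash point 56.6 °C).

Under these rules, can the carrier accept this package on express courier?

No

With oral LD50 36.2 mg/kg (< 100 mg/kg), the insecticide concentrate falls in Category TX.
Fumigant tablets: oral LD50 88.7 mg/kg < 100 mg/kg → Category TX (Toxic).
With oral LD50 38.5 mg/kg (< 100 mg/kg), the fumigant tablets fall in Category TX.
Category TX net quantity: (three 0.1 oz packs = 8.52 g) + (one 0.1 oz pack = 2.84 g) + (three 0.1 oz packs = 8.52 g) = 19.88 g.
19.88 g exceeds the express courier limit of 10 g for Category TX.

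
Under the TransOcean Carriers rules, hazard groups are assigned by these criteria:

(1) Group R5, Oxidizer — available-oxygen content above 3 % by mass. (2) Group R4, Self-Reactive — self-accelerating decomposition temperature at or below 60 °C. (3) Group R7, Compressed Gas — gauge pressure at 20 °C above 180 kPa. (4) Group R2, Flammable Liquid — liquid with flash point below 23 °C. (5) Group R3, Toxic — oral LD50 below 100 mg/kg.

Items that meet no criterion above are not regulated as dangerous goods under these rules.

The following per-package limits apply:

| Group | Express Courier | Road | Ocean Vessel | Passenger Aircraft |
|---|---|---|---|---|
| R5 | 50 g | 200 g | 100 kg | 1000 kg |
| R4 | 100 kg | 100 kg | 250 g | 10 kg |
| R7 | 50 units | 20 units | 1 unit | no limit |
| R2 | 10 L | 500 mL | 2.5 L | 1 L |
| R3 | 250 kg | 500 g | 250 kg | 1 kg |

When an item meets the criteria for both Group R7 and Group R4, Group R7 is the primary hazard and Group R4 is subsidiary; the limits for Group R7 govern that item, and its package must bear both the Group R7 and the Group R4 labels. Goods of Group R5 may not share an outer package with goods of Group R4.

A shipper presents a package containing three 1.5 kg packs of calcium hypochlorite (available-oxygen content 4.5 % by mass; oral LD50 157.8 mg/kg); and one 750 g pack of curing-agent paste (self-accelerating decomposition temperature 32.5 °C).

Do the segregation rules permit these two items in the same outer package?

With available-oxygen content 4.5 % by mass (> 3 % by mass), the calcium hypochlorite falls in Group R5.
The curing-agent paste has self-accelerating decomposition temperature 32.5 °C, which is ≤ 60 °C, so it is Group R4 (Self-Reactive).
Group R5 and Group R4 may not share an outer package.

No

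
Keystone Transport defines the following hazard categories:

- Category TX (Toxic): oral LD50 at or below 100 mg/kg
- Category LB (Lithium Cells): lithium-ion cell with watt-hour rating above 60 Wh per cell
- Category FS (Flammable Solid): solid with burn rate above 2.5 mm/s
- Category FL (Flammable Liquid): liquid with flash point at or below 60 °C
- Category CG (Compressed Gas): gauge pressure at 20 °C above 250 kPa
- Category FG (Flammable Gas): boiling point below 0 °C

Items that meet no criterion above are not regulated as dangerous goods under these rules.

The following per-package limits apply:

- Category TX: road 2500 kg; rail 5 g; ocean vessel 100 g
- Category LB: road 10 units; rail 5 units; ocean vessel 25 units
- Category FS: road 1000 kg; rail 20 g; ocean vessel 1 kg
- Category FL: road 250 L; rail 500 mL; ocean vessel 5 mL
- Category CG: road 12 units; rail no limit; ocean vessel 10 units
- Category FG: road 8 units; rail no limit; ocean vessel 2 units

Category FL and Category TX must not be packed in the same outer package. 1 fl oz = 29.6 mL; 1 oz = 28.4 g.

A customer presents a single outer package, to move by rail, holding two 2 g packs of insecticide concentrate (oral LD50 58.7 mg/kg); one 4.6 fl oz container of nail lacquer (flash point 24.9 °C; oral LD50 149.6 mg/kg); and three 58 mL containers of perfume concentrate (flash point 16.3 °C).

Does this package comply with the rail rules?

With oral LD50 58.7 mg/kg (≤ 100 mg/kg), the insecticide concentrate falls in Category TX.
With flash point 24.9 °C (≤ 60 °C), the nail lacquer falls in Category FL.
The perfume concentrate has flash point 16.3 °C, which is ≤ 60 °C, so it is Category FL (Flammable Liquid).
Total Category FL: (one 4.6 fl oz container = 136.16 mL) + (three 58 mL containers = 174 mL) = 310.16 mL.
310.16 mL is within the rail limit of 500 mL for Category FL.
Category TX quantity: two 2 g packs = 4 g.
4 g is within the rail limit of 5 g for Category TX.
Category FL and Category TX may not share an outer package.

No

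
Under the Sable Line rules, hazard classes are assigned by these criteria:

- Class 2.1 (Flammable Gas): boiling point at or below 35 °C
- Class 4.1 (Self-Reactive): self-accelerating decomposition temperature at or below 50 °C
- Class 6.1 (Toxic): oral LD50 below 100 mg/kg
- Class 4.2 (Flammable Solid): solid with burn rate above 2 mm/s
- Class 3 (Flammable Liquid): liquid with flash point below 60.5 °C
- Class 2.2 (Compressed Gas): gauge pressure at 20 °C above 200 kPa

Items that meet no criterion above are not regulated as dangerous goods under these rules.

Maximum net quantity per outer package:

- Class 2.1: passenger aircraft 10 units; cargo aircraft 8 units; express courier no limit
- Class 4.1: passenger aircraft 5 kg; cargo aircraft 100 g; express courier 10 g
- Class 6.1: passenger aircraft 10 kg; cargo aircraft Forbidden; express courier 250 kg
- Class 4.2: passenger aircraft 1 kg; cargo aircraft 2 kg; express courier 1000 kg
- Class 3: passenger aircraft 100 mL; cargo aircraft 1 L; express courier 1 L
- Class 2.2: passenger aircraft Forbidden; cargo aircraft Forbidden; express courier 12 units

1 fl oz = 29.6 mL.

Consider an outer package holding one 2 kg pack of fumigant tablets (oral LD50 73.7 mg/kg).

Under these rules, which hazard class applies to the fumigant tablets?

Class 6.1

The fumigant tablets have oral LD50 73.7 mg/kg, which is < 100 mg/kg, so they are Class 6.1 (Toxic).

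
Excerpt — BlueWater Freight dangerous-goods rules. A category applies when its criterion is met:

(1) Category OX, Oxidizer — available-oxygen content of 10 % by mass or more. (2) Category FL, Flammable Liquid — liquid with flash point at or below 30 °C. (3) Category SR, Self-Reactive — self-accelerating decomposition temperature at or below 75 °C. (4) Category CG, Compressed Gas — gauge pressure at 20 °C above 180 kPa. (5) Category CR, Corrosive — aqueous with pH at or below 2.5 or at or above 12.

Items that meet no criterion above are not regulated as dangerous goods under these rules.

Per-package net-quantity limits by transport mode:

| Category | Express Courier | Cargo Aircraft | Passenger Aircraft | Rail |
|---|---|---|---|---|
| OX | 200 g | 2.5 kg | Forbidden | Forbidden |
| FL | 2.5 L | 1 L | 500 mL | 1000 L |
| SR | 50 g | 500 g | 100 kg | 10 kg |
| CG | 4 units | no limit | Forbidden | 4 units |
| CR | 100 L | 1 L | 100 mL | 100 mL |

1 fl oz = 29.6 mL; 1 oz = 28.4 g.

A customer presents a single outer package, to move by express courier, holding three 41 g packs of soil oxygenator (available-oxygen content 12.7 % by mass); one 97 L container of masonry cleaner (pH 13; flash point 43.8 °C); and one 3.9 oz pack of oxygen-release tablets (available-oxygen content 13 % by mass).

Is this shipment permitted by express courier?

Available-oxygen content 12.7 % by mass meets the Category OX criterion (Oxidizer), so the soil oxygenator is Category OX.
The masonry cleaner has pH 13, which is ≥ 12, so it is Category CR (Corrosive).
Available-oxygen content 13 % by mass meets the Category OX criterion (Oxidizer), so the oxygen-release tablets are Category OX.
Category OX net quantity: (three 41 g packs = 123 g) + (one 3.9 oz pack = 110.76 g) = 233.76 g.
233.76 g > 200 g (express courier limit, Category OX) — over the limit.
Category CR quantity: 97 L.
97 L ≤ 100 L (express courier limit, Category CR) — within limit.

No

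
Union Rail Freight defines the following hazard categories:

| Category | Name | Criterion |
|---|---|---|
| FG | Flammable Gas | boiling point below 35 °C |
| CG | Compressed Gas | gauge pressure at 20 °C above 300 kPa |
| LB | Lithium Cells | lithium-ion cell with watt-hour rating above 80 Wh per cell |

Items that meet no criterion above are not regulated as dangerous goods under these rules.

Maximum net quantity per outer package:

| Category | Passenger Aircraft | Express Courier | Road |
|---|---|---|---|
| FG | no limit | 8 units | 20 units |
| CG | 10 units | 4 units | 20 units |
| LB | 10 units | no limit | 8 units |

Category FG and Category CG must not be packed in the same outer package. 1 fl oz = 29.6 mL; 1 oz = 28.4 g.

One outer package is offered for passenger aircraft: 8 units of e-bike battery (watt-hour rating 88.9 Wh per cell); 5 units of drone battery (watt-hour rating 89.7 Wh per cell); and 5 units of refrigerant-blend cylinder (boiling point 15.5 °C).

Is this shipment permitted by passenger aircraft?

Watt-hour rating 88.9 Wh per cell meets the Category LB criterion (Lithium Cells), so the e-bike battery is Category LB.
With watt-hour rating 89.7 Wh per cell (> 80 Wh per cell), the drone battery falls in Category LB.
With boiling point 15.5 °C (< 35 °C), the refrigerant-blend cylinder falls in Category FG.
Category LB net quantity: 8 units + 5 units = 13 units.
That exceeds the Category LB passenger aircraft limit of 10 units.
Category FG quantity: 5 units.
Category FG has no per-package limit by passenger aircraft.
The segregation rule (Category FG with Category CG) does not apply to Category LB with Category FG.

No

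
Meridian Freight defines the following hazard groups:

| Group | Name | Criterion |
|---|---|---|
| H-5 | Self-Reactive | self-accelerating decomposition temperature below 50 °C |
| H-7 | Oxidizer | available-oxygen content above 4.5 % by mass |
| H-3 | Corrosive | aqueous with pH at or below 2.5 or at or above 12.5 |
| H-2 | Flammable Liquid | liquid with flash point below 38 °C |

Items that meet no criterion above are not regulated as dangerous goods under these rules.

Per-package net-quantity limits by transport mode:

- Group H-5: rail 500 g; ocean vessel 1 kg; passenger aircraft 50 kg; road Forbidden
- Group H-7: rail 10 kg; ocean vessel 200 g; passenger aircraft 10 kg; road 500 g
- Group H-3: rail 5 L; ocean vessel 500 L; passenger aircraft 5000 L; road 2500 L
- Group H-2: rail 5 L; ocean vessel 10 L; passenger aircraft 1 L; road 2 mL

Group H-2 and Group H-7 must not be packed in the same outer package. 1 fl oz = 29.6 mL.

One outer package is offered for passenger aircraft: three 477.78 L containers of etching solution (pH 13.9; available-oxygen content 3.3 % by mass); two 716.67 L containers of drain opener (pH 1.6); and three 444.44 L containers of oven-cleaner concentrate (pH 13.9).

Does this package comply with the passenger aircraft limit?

Yes

With pH 13.9 (≥ 12.5), the etching solution falls in Group H-3.
The drain opener has pH 1.6, which is ≤ 2.5, so it is Group H-3 (Corrosive).
With pH 13.9 (≥ 12.5), the oven-cleaner concentrate falls in Group H-3.
Group H-3 net quantity: (three 477.78 L containers = 1433.34 L) + (two 716.67 L containers = 1433.34 L) + (three 444.44 L containers = 1333.32 L) = 4200 L.
4200 L ≤ 5000 L (passenger aircraft limit, Group H-3) — within limit.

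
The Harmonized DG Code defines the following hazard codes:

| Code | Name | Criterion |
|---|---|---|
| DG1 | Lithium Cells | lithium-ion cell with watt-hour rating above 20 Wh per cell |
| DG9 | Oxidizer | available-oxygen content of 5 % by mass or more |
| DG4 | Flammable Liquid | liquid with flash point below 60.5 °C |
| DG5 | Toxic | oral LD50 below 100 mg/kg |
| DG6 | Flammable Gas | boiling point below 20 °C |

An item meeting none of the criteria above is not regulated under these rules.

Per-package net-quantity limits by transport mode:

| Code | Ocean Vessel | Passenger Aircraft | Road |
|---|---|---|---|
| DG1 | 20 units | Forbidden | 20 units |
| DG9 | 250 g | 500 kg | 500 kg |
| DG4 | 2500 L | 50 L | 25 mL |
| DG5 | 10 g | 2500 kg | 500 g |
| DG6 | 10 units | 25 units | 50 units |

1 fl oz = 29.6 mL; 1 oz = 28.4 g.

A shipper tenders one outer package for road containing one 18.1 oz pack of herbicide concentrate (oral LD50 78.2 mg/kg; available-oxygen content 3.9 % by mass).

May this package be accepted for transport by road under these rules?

Herbicide concentrate: oral LD50 78.2 mg/kg < 100 mg/kg → Code DG5 (Toxic).
Code DG5 quantity: one 18.1 oz pack = 514.04 g.
That exceeds the Code DG5 road limit of 500 g.

No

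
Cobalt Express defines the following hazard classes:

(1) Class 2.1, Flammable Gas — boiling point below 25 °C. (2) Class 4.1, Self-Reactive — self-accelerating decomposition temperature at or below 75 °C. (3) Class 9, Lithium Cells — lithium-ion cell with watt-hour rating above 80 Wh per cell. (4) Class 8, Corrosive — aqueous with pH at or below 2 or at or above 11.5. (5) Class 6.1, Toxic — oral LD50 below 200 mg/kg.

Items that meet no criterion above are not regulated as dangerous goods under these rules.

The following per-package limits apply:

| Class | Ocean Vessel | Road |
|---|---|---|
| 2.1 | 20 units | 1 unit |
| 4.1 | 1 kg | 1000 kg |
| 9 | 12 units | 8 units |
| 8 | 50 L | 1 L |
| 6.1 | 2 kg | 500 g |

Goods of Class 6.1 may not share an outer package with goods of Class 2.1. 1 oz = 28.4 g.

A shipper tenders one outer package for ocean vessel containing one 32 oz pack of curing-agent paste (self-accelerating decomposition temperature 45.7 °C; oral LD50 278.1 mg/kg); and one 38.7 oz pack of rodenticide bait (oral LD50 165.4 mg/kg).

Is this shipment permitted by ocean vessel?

Yes

Curing-agent paste: self-accelerating decomposition temperature 45.7 °C ≤ 75 °C → Class 4.1 (Self-Reactive).
Oral LD50 165.4 mg/kg meets the Class 6.1 criterion (Toxic), so the rodenticide bait is Class 6.1.
Class 6.1 quantity: one 38.7 oz pack = 1099.08 g.
1099.08 g ≤ 2 kg (ocean vessel limit, Class 6.1) — within limit.
Class 4.1 quantity: one 32 oz pack = 908.8 g.
908.8 g ≤ 1 kg (ocean vessel limit, Class 4.1) — within limit.
The segregation rule (Class 6.1 with Class 2.1) does not apply to Class 6.1 with Class 4.1.
Every hazard class is within its ocean vessel limit and no segregation rule is violated.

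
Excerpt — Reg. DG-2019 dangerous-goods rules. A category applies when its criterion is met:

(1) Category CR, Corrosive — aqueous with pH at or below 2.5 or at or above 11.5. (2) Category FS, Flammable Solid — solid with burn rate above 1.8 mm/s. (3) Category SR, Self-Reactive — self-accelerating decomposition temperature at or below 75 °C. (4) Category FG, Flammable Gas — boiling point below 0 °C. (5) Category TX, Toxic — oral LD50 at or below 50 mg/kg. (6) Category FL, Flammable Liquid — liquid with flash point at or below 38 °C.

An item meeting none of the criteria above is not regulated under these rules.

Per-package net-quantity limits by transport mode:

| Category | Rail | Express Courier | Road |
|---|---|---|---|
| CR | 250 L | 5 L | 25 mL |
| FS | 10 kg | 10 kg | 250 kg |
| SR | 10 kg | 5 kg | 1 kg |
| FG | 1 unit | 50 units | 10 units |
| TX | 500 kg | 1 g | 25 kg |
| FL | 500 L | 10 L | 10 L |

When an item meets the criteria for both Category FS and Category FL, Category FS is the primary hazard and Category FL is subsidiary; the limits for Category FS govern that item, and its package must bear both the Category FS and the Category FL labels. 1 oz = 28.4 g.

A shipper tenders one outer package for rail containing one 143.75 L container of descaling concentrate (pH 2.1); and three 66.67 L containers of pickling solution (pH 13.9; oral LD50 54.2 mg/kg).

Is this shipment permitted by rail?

No

Descaling concentrate: pH 2.1 ≤ 2.5 → Category CR (Corrosive).
With pH 13.9 (≥ 11.5), the pickling solution falls in Category CR.
Total Category CR: 143.75 L + (three 66.67 L containers = 200.01 L) = 343.76 L.
343.76 L exceeds the rail limit of 250 L for Category CR.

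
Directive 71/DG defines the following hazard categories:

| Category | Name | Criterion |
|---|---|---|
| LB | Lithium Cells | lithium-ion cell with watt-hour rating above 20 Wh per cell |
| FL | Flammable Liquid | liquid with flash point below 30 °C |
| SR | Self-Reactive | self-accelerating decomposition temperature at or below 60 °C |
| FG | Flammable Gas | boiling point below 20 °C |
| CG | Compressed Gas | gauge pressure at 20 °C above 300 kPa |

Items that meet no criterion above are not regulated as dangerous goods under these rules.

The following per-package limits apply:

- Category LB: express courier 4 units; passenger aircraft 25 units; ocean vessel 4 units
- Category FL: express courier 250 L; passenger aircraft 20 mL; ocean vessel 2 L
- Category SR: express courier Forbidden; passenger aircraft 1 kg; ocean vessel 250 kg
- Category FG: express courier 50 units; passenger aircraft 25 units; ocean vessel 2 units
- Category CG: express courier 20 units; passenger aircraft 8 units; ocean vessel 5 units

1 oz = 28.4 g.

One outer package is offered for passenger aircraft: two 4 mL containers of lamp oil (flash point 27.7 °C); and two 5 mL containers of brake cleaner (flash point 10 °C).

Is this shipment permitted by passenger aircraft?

The lamp oil has flash point 27.7 °C, which is < 30 °C, so it is Category FL (Flammable Liquid).
With flash point 10 °C (< 30 °C), the brake cleaner falls in Category FL.
Total Category FL: (two 4 mL containers = 8 mL) + (two 5 mL containers = 10 mL) = 18 mL.
18 mL is within the passenger aircraft limit of 20 mL for Category FL.

Yes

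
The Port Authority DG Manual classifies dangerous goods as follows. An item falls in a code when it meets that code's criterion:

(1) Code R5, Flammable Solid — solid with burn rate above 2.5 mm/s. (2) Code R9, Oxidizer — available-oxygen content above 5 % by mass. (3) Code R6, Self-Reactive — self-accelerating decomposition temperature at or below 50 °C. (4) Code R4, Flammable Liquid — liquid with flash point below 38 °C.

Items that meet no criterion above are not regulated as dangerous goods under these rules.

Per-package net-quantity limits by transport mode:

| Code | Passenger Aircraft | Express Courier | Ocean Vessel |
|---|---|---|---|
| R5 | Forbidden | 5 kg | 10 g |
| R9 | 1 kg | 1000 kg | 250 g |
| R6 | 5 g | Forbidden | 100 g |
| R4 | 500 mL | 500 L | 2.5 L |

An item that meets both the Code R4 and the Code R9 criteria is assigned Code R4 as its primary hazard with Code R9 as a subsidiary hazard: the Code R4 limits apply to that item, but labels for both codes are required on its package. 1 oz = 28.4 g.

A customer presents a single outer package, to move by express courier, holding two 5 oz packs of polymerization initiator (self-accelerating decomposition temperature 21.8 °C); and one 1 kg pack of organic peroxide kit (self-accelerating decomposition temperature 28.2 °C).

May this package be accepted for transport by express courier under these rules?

With self-accelerating decomposition temperature 21.8 °C (≤ 50 °C), the polymerization initiator falls in Code R6.
Organic peroxide kit: self-accelerating decomposition temperature 28.2 °C ≤ 50 °C → Code R6 (Self-Reactive).
Total Code R6: (two 5 oz packs = 284 g) + 1 kg = 1.284 kg.
Code R6 is Forbidden by express courier.

No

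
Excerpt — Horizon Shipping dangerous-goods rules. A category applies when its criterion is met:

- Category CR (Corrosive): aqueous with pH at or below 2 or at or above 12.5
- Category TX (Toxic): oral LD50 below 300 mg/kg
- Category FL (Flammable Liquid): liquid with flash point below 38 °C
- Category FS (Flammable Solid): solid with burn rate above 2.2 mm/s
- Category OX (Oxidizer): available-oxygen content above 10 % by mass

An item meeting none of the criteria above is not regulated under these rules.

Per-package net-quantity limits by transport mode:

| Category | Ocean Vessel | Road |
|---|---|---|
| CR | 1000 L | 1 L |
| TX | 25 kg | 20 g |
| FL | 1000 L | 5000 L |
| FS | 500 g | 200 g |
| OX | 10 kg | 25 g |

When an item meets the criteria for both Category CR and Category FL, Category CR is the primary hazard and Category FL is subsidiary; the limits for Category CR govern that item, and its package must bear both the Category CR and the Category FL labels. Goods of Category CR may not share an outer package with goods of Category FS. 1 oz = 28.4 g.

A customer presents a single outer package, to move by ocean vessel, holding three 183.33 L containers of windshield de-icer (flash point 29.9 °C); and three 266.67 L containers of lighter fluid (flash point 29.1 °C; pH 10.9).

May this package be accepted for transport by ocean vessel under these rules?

No

The windshield de-icer has flash point 29.9 °C, which is < 38 °C, so it is Category FL (Flammable Liquid).
The lighter fluid has flash point 29.1 °C, which is < 38 °C, so it is Category FL (Flammable Liquid).
Total Category FL: (three 183.33 L containers = 549.99 L) + (three 266.67 L containers = 800.01 L) = 1350 L.
1350 L exceeds the ocean vessel limit of 1000 L for Category FL.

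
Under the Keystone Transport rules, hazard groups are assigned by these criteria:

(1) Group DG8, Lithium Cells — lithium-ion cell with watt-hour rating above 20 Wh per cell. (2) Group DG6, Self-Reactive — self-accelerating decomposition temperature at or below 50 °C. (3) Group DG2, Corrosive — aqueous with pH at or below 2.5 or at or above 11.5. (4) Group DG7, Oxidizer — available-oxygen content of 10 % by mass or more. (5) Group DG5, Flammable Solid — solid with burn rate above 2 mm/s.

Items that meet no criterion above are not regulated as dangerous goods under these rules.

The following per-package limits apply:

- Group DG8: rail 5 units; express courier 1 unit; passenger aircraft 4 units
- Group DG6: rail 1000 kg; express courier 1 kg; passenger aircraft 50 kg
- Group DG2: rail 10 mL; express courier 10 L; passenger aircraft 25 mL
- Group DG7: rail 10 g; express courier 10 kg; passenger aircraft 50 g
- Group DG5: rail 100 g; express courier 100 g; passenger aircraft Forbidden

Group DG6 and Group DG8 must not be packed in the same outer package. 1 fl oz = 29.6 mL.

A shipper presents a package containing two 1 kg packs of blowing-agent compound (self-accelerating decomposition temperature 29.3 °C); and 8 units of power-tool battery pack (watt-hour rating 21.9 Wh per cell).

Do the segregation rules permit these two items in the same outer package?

Self-accelerating decomposition temperature 29.3 °C meets the Group DG6 criterion (Self-Reactive), so the blowing-agent compound is Group DG6.
The power-tool battery pack has watt-hour rating 21.9 Wh per cell, which is > 20 Wh per cell, so it is Group DG8 (Lithium Cells).
Group DG6 and Group DG8 may not share an outer package.

No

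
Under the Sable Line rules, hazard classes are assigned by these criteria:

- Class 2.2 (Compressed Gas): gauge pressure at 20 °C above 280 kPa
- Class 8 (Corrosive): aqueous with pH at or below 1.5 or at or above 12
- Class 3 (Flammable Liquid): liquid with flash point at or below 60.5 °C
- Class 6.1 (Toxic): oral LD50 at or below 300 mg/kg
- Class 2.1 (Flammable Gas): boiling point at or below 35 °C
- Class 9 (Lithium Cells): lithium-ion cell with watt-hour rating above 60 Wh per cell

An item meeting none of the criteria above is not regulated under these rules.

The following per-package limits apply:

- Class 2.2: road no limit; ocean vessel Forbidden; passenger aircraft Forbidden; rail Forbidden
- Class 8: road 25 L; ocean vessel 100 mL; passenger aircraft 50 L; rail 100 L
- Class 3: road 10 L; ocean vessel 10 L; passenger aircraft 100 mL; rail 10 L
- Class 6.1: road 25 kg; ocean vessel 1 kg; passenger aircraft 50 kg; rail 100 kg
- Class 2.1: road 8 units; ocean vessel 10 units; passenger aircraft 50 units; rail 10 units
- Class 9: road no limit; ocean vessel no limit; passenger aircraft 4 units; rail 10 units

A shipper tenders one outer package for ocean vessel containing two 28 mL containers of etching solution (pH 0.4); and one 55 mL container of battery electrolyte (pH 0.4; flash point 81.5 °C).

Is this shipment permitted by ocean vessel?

The etching solution has pH 0.4, which is ≤ 1.5, so it is Class 8 (Corrosive).
The battery electrolyte has pH 0.4, which is ≤ 1.5, so it is Class 8 (Corrosive).
Class 8 net quantity: (two 28 mL containers = 56 mL) + 55 mL = 111 mL.
111 mL > 100 mL (ocean vessel limit, Class 8) — over the limit.

No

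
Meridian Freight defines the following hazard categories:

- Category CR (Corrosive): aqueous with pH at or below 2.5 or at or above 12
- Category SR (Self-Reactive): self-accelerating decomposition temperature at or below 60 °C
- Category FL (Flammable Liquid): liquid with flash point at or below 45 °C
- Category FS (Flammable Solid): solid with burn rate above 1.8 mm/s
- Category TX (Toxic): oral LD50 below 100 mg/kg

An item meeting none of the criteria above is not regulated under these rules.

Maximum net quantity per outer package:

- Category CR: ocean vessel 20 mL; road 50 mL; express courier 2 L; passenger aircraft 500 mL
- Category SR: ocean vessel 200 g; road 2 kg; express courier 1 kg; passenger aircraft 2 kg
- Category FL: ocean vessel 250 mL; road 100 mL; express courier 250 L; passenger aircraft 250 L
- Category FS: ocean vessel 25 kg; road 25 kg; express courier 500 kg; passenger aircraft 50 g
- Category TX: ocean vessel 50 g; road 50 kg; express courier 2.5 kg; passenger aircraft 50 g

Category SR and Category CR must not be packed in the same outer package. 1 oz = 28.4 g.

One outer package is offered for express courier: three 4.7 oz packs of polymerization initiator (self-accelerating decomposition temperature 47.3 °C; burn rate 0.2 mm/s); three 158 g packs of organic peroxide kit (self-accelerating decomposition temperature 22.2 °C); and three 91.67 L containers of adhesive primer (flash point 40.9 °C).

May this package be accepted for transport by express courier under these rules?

No

Self-accelerating decomposition temperature 47.3 °C meets the Category SR criterion (Self-Reactive), so the polymerization initiator is Category SR.
Organic peroxide kit: self-accelerating decomposition temperature 22.2 °C ≤ 60 °C → Category SR (Self-Reactive).
Flash point 40.9 °C meets the Category FL criterion (Flammable Liquid), so the adhesive primer is Category FL.
Category FL quantity: three 91.67 L containers = 275.01 L.
That exceeds the Category FL express courier limit of 250 L.
Total Category SR: (three 4.7 oz packs = 400.44 g) + (three 158 g packs = 474 g) = 874.44 g.
874.44 g ≤ 1 kg (express courier limit, Category SR) — within limit.
The segregation rule (Category SR with Category CR) does not apply to Category FL with Category SR.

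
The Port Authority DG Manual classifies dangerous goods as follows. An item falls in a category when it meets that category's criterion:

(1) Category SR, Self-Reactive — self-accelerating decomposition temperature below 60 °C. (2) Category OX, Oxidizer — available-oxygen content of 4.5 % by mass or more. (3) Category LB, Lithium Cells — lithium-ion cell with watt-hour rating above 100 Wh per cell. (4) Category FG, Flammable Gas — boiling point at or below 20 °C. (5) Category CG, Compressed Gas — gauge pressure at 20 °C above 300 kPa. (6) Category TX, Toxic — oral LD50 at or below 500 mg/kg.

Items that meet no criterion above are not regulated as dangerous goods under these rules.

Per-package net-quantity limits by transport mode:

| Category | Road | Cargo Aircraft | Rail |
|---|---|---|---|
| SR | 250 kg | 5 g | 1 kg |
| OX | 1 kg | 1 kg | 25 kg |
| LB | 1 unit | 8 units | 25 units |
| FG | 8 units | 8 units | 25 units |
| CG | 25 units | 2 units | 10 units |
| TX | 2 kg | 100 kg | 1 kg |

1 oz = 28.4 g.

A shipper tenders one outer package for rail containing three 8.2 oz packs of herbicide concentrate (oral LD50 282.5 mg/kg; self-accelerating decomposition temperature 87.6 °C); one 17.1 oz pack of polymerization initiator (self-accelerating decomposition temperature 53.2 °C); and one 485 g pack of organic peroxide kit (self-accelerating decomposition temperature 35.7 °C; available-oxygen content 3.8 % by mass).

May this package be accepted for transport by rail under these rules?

Yes

Herbicide concentrate: oral LD50 282.5 mg/kg ≤ 500 mg/kg → Category TX (Toxic).
Self-accelerating decomposition temperature 53.2 °C meets the Category SR criterion (Self-Reactive), so the polymerization initiator is Category SR.
Self-accelerating decomposition temperature 35.7 °C meets the Category SR criterion (Self-Reactive), so the organic peroxide kit is Category SR.
Total Category SR: (one 17.1 oz pack = 485.64 g) + 485 g = 970.64 g.
That is within the Category SR rail limit of 1 kg.
Category TX quantity: three 8.2 oz packs = 698.64 g.
That is within the Category TX rail limit of 1 kg.
Every hazard category is within its rail limit and no segregation rule is violated.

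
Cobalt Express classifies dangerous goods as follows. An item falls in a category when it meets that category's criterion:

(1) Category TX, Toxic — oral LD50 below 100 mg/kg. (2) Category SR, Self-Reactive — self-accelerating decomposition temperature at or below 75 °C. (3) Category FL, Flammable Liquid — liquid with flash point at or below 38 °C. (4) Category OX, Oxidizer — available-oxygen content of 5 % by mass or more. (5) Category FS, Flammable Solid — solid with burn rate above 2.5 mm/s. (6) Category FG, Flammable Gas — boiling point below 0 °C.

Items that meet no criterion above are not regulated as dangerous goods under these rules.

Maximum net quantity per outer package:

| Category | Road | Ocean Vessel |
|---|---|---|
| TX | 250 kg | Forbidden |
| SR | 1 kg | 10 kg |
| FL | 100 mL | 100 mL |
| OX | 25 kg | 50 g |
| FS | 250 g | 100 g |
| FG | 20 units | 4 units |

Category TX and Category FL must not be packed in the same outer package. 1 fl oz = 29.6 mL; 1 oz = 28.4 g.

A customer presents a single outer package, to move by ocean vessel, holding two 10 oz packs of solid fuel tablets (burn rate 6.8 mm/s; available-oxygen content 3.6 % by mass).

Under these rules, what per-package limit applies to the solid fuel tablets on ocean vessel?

With burn rate 6.8 mm/s (> 2.5 mm/s), the solid fuel tablets fall in Category FS.
The ocean vessel limit for Category FS is 100 g.

100 g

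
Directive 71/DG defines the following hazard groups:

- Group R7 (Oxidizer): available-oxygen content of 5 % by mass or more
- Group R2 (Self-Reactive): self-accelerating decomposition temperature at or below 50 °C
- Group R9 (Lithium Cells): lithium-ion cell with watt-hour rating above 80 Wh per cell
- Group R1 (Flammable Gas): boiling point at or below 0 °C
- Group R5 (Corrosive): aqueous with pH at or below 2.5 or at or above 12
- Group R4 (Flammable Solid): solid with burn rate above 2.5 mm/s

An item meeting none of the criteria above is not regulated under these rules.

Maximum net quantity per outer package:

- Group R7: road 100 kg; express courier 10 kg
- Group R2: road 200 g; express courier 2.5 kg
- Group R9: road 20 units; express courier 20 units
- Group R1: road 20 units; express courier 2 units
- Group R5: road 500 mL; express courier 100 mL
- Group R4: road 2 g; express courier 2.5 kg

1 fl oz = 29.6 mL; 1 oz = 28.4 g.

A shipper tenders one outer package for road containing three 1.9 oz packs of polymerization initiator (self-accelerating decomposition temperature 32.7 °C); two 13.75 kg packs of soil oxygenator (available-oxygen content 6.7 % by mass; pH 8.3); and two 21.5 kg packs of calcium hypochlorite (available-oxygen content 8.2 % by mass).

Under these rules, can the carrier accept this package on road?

Yes

The polymerization initiator has self-accelerating decomposition temperature 32.7 °C, which is ≤ 50 °C, so it is Group R2 (Self-Reactive).
Soil oxygenator: available-oxygen content 6.7 % by mass ≥ 5 % by mass → Group R7 (Oxidizer).
The calcium hypochlorite has available-oxygen content 8.2 % by mass, which is ≥ 5 % by mass, so it is Group R7 (Oxidizer).
Group R2 quantity: three 1.9 oz packs = 161.88 g.
161.88 g is within the road limit of 200 g for Group R2.
Group R7 net quantity: (two 13.75 kg packs = 27.5 kg) + (two 21.5 kg packs = 43 kg) = 70.5 kg.
70.5 kg is within the road limit of 100 kg for Group R7.
Every hazard group is within its road limit and no segregation rule is violated.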